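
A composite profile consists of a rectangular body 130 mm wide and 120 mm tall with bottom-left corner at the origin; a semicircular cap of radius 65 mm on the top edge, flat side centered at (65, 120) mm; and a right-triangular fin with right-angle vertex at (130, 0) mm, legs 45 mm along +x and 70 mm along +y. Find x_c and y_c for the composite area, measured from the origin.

x_c = 70.29 mm, y_c = 81.99 mm

rectangular body: A = 130 × 120 = 15600.00, centroid at (65.00, 60.00).
semicircular top: A = ½π·65² = 6636.61, centroid at (65.00, 147.59).
triangular fin: A = ½·45·70 = 1575.00, centroid at (145.00, 23.33).
ΣA = 23811.61 mm²
ΣAx_c = (15600.00)(65.00) + (6636.61)(65.00) + (1575.00)(145.00) = 1673754.94 mm³
ΣAy_c = (15600.00)(60.00) + (6636.61)(147.59) + (1575.00)(23.33) = 1952227.07 mm³
x_c = 1673754.94 / 23811.61 = 70.29 mm
y_c = 1952227.07 / 23811.61 = 81.99 mm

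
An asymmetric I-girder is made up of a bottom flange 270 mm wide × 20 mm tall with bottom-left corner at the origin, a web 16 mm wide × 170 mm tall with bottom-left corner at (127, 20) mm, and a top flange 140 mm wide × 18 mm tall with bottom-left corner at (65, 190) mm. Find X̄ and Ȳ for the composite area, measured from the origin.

X̄ = 135.00 mm, Ȳ = 79.05 mm

bottom flange: A = 270 × 20 = 5400.00, centroid at (135.00, 10.00).
web: A = 16 × 170 = 2720.00, centroid at (135.00, 105.00).
top flange: A = 140 × 18 = 2520.00, centroid at (135.00, 199.00).
ΣA = 10640.00 mm²
ΣAX̄ = (5400.00)(135.00) + (2720.00)(135.00) + (2520.00)(135.00) = 1436400.00 mm³
ΣAȲ = (5400.00)(10.00) + (2720.00)(105.00) + (2520.00)(199.00) = 841080.00 mm³
X̄ = 1436400.00 / 10640.00 = 135.00 mm
Ȳ = 841080.00 / 10640.00 = 79.05 mm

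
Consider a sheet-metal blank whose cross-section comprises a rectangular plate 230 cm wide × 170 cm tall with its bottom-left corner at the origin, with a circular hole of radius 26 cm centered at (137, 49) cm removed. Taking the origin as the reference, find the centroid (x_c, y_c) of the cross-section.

plate: A = 230 × 170 = 39100.00, centroid at (115.00, 85.00).
hole: A = −π·26² = -2123.72, centroid at (137.00, 49.00).
ΣA = 36976.28 cm²
ΣAx_c = (39100.00)(115.00) + (-2123.72)(137.00) = 4205550.82 cm³
ΣAy_c = (39100.00)(85.00) + (-2123.72)(49.00) = 3219437.88 cm³
x_c = 4205550.82 / 36976.28 = 113.74 cm
y_c = 3219437.88 / 36976.28 = 87.07 cm

x_c = 113.74 cm, y_c = 87.07 cm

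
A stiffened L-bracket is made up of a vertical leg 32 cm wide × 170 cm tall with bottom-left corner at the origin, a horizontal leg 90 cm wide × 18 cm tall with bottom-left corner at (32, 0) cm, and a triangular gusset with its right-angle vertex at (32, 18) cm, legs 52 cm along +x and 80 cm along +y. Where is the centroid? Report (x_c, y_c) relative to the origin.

x_c = 34.40 cm, y_c = 62.35 cm

vertical leg: A = 32 × 170 = 5440.00, centroid at (16.00, 85.00).
horizontal leg: A = 90 × 18 = 1620.00, centroid at (77.00, 9.00).
gusset: A = ½·52·80 = 2080.00, centroid at (49.33, 44.67).
ΣA = 9140.00 cm², ΣAx_c = 314393.33 cm³, ΣAy_c = 569886.67 cm³.
x_c = 314393.33/9140.00 = 34.40 cm; y_c = 569886.67/9140.00 = 62.35 cm.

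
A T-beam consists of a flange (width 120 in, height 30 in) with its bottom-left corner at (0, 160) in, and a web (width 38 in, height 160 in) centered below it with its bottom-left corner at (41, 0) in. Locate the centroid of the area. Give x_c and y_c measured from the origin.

x_c = 60.00 in, y_c = 115.33 in

Part | A | x̄ᵢ | ȳᵢ | A·x̄ᵢ | A·ȳᵢ
web | 6080.00 | 60.00 | 80.00 | 364800.00 | 486400.00
flange | 3600.00 | 60.00 | 175.00 | 216000.00 | 630000.00
Σ | 9680.00 |  |  | 580800.00 | 1116400.00
x_c = 580800.00 / 9680.00 = 60.00 in
y_c = 1116400.00 / 9680.00 = 115.33 in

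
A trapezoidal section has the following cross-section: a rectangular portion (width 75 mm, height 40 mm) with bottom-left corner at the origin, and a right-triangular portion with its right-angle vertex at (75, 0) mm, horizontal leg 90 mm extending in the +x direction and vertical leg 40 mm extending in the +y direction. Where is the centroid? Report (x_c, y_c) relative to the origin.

x_c = 62.81 mm, y_c = 17.50 mm

rectangular portion: A = 75 × 40 = 3000.00, centroid at (37.50, 20.00).
triangular portion: A = ½·90·40 = 1800.00, centroid at (105.00, 13.33).
ΣA = 4800.00 mm²
ΣAx_c = (3000.00)(37.50) + (1800.00)(105.00) = 301500.00 mm³
ΣAy_c = (3000.00)(20.00) + (1800.00)(13.33) = 84000.00 mm³
x_c = 301500.00 / 4800.00 = 62.81 mm
y_c = 84000.00 / 4800.00 = 17.50 mm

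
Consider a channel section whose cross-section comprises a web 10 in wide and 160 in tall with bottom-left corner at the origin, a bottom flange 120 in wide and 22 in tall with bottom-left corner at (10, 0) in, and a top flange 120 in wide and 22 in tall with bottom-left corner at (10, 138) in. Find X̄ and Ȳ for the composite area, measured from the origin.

X̄ = 54.88 in, Ȳ = 80.00 in

Part | A | x̄ᵢ | ȳᵢ | A·x̄ᵢ | A·ȳᵢ
web | 1600.00 | 5.00 | 80.00 | 8000.00 | 128000.00
bottom flange | 2640.00 | 70.00 | 11.00 | 184800.00 | 29040.00
top flange | 2640.00 | 70.00 | 149.00 | 184800.00 | 393360.00
Σ | 6880.00 |  |  | 377600.00 | 550400.00
X̄ = 377600.00 / 6880.00 = 54.88 in
Ȳ = 550400.00 / 6880.00 = 80.00 in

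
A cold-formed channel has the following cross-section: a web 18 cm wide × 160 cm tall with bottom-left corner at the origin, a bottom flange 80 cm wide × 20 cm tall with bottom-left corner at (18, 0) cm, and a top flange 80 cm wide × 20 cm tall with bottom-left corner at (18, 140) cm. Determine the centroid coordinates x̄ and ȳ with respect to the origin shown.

web: A = 18 × 160 = 2880.00, centroid at (9.00, 80.00).
bottom flange: A = 80 × 20 = 1600.00, centroid at (58.00, 10.00).
top flange: A = 80 × 20 = 1600.00, centroid at (58.00, 150.00).
ΣA = 6080.00 cm², ΣAx̄ = 211520.00 cm³, ΣAȳ = 486400.00 cm³.
x̄ = 211520.00/6080.00 = 34.79 cm; ȳ = 486400.00/6080.00 = 80.00 cm.

x̄ = 34.79 cm, ȳ = 80.00 cm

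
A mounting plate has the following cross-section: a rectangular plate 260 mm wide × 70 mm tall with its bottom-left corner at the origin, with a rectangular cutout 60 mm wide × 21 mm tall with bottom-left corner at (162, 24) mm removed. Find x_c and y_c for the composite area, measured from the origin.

x_c = 125.39 mm, y_c = 35.04 mm

plate: A = 260 × 70 = 18200.00, centroid at (130.00, 35.00).
hole: A = −(60 × 21) = -1260.00, centroid at (192.00, 34.50).
ΣA = 16940.00 mm², ΣAx_c = 2124080.00 mm³, ΣAy_c = 593530.00 mm³.
x_c = 2124080.00/16940.00 = 125.39 mm; y_c = 593530.00/16940.00 = 35.04 mm.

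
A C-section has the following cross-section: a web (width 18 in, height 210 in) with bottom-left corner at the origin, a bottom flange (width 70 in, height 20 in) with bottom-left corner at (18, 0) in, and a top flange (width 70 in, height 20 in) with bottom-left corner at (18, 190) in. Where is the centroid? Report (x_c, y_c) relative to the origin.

x_c = 27.72 in, y_c = 105.00 in

Part | A | x̄ᵢ | ȳᵢ | A·x̄ᵢ | A·ȳᵢ
web | 3780.00 | 9.00 | 105.00 | 34020.00 | 396900.00
bottom flange | 1400.00 | 53.00 | 10.00 | 74200.00 | 14000.00
top flange | 1400.00 | 53.00 | 200.00 | 74200.00 | 280000.00
Σ | 6580.00 |  |  | 182420.00 | 690900.00
x_c = 182420.00 / 6580.00 = 27.72 in
y_c = 690900.00 / 6580.00 = 105.00 in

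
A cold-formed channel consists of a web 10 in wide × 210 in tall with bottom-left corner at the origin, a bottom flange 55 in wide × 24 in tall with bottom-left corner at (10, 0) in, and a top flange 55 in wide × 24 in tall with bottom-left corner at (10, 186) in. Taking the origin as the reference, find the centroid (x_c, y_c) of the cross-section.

Part | A | x̄ᵢ | ȳᵢ | A·x̄ᵢ | A·ȳᵢ
web | 2100.00 | 5.00 | 105.00 | 10500.00 | 220500.00
bottom flange | 1320.00 | 37.50 | 12.00 | 49500.00 | 15840.00
top flange | 1320.00 | 37.50 | 198.00 | 49500.00 | 261360.00
Σ | 4740.00 |  |  | 109500.00 | 497700.00
x_c = 109500.00 / 4740.00 = 23.10 in
y_c = 497700.00 / 4740.00 = 105.00 in

x_c = 23.10 in, y_c = 105.00 in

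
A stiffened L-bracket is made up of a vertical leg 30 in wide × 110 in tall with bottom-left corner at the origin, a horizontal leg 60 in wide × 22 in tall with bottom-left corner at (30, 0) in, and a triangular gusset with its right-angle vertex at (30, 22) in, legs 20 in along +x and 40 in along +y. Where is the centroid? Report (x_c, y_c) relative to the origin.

x_c = 28.56 in, y_c = 41.86 in

vertical leg: A = 30 × 110 = 3300.00, centroid at (15.00, 55.00).
horizontal leg: A = 60 × 22 = 1320.00, centroid at (60.00, 11.00).
gusset: A = ½·20·40 = 400.00, centroid at (36.67, 35.33).
ΣA = 5020.00 in²
ΣAx_c = (3300.00)(15.00) + (1320.00)(60.00) + (400.00)(36.67) = 143366.67 in³
ΣAy_c = (3300.00)(55.00) + (1320.00)(11.00) + (400.00)(35.33) = 210153.33 in³
x_c = 143366.67 / 5020.00 = 28.56 in
y_c = 210153.33 / 5020.00 = 41.86 in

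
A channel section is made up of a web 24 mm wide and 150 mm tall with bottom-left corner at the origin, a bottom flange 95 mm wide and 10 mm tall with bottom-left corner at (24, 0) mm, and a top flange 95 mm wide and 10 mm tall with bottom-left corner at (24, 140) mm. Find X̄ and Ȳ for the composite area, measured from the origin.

X̄ = 32.55 mm, Ȳ = 75.00 mm

Part | A | x̄ᵢ | ȳᵢ | A·x̄ᵢ | A·ȳᵢ
web | 3600.00 | 12.00 | 75.00 | 43200.00 | 270000.00
bottom flange | 950.00 | 71.50 | 5.00 | 67925.00 | 4750.00
top flange | 950.00 | 71.50 | 145.00 | 67925.00 | 137750.00
Σ | 5500.00 |  |  | 179050.00 | 412500.00
X̄ = 179050.00 / 5500.00 = 32.55 mm
Ȳ = 412500.00 / 5500.00 = 75.00 mm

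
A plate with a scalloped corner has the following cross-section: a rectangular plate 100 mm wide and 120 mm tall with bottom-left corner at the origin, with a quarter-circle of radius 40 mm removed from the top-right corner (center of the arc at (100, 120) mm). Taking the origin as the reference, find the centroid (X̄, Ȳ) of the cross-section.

X̄ = 46.14 mm, Ȳ = 54.97 mm

plate: A = 100 × 120 = 12000.00, centroid at (50.00, 60.00).
removed quarter-circle: A = −¼π·40² = -1256.64, centroid at (83.02, 103.02).
ΣA = 10743.36 mm², ΣAX̄ = 495669.63 mm³, ΣAȲ = 590536.89 mm³.
X̄ = 495669.63/10743.36 = 46.14 mm; Ȳ = 590536.89/10743.36 = 54.97 mm.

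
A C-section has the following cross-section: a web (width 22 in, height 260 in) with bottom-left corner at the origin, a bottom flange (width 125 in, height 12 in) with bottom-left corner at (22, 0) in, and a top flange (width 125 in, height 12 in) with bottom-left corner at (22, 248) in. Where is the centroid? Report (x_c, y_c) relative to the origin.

web: A = 22 × 260 = 5720.00, centroid at (11.00, 130.00).
bottom flange: A = 125 × 12 = 1500.00, centroid at (84.50, 6.00).
top flange: A = 125 × 12 = 1500.00, centroid at (84.50, 254.00).
ΣA = 8720.00 in²
ΣAx_c = (5720.00)(11.00) + (1500.00)(84.50) + (1500.00)(84.50) = 316420.00 in³
ΣAy_c = (5720.00)(130.00) + (1500.00)(6.00) + (1500.00)(254.00) = 1133600.00 in³
x_c = 316420.00 / 8720.00 = 36.29 in
y_c = 1133600.00 / 8720.00 = 130.00 in

x_c = 36.29 in, y_c = 130.00 in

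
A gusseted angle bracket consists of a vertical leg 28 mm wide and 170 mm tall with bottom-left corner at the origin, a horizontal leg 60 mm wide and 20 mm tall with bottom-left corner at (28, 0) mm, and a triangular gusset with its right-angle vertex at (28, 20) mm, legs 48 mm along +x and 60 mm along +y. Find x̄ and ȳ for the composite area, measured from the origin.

x̄ = 26.97 mm, ȳ = 64.08 mm

vertical leg: A = 28 × 170 = 4760.00, centroid at (14.00, 85.00).
horizontal leg: A = 60 × 20 = 1200.00, centroid at (58.00, 10.00).
gusset: A = ½·48·60 = 1440.00, centroid at (44.00, 40.00).
ΣA = 7400.00 mm²
ΣAx̄ = (4760.00)(14.00) + (1200.00)(58.00) + (1440.00)(44.00) = 199600.00 mm³
ΣAȳ = (4760.00)(85.00) + (1200.00)(10.00) + (1440.00)(40.00) = 474200.00 mm³
x̄ = 199600.00 / 7400.00 = 26.97 mm
ȳ = 474200.00 / 7400.00 = 64.08 mm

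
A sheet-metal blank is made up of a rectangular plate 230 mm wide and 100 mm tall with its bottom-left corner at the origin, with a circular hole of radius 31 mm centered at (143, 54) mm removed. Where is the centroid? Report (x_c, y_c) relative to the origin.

x_c = 110.77 mm, y_c = 49.40 mm

Part | A | x̄ᵢ | ȳᵢ | A·x̄ᵢ | A·ȳᵢ
plate | 23000.00 | 115.00 | 50.00 | 2645000.00 | 1150000.00
hole | -3019.07 | 143.00 | 54.00 | -431727.09 | -163029.81
Σ | 19980.93 |  |  | 2213272.91 | 986970.19
x_c = 2213272.91 / 19980.93 = 110.77 mm
y_c = 986970.19 / 19980.93 = 49.40 mm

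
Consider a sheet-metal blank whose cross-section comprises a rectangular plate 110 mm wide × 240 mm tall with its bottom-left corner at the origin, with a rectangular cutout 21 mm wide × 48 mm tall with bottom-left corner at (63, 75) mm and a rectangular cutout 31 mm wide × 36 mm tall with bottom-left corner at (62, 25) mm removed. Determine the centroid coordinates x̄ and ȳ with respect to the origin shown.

x̄ = 53.20 mm, ȳ = 124.41 mm

plate: A = 110 × 240 = 26400.00, centroid at (55.00, 120.00).
hole 1: A = −(21 × 48) = -1008.00, centroid at (73.50, 99.00).
hole 2: A = −(31 × 36) = -1116.00, centroid at (77.50, 43.00).
ΣA = 24276.00 mm², ΣAx̄ = 1291422.00 mm³, ΣAȳ = 3020220.00 mm³.
x̄ = 1291422.00/24276.00 = 53.20 mm; ȳ = 3020220.00/24276.00 = 124.41 mm.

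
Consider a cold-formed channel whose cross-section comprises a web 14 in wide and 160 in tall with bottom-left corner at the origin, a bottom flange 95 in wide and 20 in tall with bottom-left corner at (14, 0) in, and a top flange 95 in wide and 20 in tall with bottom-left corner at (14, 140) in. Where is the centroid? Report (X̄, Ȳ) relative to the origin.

web: A = 14 × 160 = 2240.00, centroid at (7.00, 80.00).
bottom flange: A = 95 × 20 = 1900.00, centroid at (61.50, 10.00).
top flange: A = 95 × 20 = 1900.00, centroid at (61.50, 150.00).
ΣA = 6040.00 in², ΣAX̄ = 249380.00 in³, ΣAȲ = 483200.00 in³.
X̄ = 249380.00/6040.00 = 41.29 in; Ȳ = 483200.00/6040.00 = 80.00 in.

X̄ = 41.29 in, Ȳ = 80.00 in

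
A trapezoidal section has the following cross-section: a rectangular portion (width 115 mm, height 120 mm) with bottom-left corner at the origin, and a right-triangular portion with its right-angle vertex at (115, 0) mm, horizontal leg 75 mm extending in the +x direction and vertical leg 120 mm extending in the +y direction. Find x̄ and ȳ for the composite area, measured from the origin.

rectangular portion: A = 115 × 120 = 13800.00, centroid at (57.50, 60.00).
triangular portion: A = ½·75·120 = 4500.00, centroid at (140.00, 40.00).
ΣA = 18300.00 mm², ΣAx̄ = 1423500.00 mm³, ΣAȳ = 1008000.00 mm³.
x̄ = 1423500.00/18300.00 = 77.79 mm; ȳ = 1008000.00/18300.00 = 55.08 mm.

x̄ = 77.79 mm, ȳ = 55.08 mm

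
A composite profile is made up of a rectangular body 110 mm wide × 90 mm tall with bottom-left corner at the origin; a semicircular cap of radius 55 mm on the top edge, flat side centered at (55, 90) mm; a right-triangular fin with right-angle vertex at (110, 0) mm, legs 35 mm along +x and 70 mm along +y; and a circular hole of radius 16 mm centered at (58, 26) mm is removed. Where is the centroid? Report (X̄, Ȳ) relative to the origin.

X̄ = 60.26 mm, Ȳ = 65.80 mm

Part | A | x̄ᵢ | ȳᵢ | A·x̄ᵢ | A·ȳᵢ
rectangular body | 9900.00 | 55.00 | 45.00 | 544500.00 | 445500.00
semicircular top | 4751.66 | 55.00 | 113.34 | 261341.24 | 538565.97
triangular fin | 1225.00 | 121.67 | 23.33 | 149041.67 | 28583.33
hole | -804.25 | 58.00 | 26.00 | -46646.37 | -20910.44
Σ | 15072.41 |  |  | 908236.54 | 991738.86
X̄ = 908236.54 / 15072.41 = 60.26 mm
Ȳ = 991738.86 / 15072.41 = 65.80 mm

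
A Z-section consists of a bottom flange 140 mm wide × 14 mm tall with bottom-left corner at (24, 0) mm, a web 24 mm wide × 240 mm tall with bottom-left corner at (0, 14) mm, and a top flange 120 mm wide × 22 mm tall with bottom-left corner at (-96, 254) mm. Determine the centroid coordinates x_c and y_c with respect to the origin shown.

bottom flange: A = 140 × 14 = 1960.00, centroid at (94.00, 7.00).
web: A = 24 × 240 = 5760.00, centroid at (12.00, 134.00).
top flange: A = 120 × 22 = 2640.00, centroid at (-36.00, 265.00).
ΣA = 10360.00 mm², ΣAx_c = 158320.00 mm³, ΣAy_c = 1485160.00 mm³.
x_c = 158320.00/10360.00 = 15.28 mm; y_c = 1485160.00/10360.00 = 143.36 mm.

x_c = 15.28 mm, y_c = 143.36 mm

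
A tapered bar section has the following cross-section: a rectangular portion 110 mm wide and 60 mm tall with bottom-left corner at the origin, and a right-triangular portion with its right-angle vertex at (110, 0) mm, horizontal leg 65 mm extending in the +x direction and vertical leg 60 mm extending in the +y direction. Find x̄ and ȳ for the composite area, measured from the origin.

Part | A | x̄ᵢ | ȳᵢ | A·x̄ᵢ | A·ȳᵢ
rectangular portion | 6600.00 | 55.00 | 30.00 | 363000.00 | 198000.00
triangular portion | 1950.00 | 131.67 | 20.00 | 256750.00 | 39000.00
Σ | 8550.00 |  |  | 619750.00 | 237000.00
x̄ = 619750.00 / 8550.00 = 72.49 mm
ȳ = 237000.00 / 8550.00 = 27.72 mm

x̄ = 72.49 mm, ȳ = 27.72 mm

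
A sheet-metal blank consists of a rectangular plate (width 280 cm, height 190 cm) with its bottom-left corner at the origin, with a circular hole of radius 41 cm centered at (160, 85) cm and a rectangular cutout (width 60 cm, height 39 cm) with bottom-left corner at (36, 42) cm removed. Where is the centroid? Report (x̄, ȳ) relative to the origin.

x̄ = 141.48 cm, ȳ = 97.88 cm

plate: A = 280 × 190 = 53200.00, centroid at (140.00, 95.00).
hole 1: A = −π·41² = -5281.02, centroid at (160.00, 85.00).
hole 2: A = −(60 × 39) = -2340.00, centroid at (66.00, 61.50).
ΣA = 45578.98 cm²
ΣAx̄ = (53200.00)(140.00) + (-5281.02)(160.00) + (-2340.00)(66.00) = 6448597.24 cm³
ΣAȳ = (53200.00)(95.00) + (-5281.02)(85.00) + (-2340.00)(61.50) = 4461203.53 cm³
x̄ = 6448597.24 / 45578.98 = 141.48 cm
ȳ = 4461203.53 / 45578.98 = 97.88 cm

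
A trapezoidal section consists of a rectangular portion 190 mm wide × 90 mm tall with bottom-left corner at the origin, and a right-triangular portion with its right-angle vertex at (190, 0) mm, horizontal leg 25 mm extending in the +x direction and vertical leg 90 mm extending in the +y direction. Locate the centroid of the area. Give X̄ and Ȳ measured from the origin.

Part | A | x̄ᵢ | ȳᵢ | A·x̄ᵢ | A·ȳᵢ
rectangular portion | 17100.00 | 95.00 | 45.00 | 1624500.00 | 769500.00
triangular portion | 1125.00 | 198.33 | 30.00 | 223125.00 | 33750.00
Σ | 18225.00 |  |  | 1847625.00 | 803250.00
X̄ = 1847625.00 / 18225.00 = 101.38 mm
Ȳ = 803250.00 / 18225.00 = 44.07 mm

X̄ = 101.38 mm, Ȳ = 44.07 mm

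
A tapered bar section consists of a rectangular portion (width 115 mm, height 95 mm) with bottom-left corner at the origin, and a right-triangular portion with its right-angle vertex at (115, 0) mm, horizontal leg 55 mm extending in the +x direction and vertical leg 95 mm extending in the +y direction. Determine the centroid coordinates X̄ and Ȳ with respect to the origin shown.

rectangular portion: A = 115 × 95 = 10925.00, centroid at (57.50, 47.50).
triangular portion: A = ½·55·95 = 2612.50, centroid at (133.33, 31.67).
ΣA = 13537.50 mm²
ΣAX̄ = (10925.00)(57.50) + (2612.50)(133.33) = 976520.83 mm³
ΣAȲ = (10925.00)(47.50) + (2612.50)(31.67) = 601666.67 mm³
X̄ = 976520.83 / 13537.50 = 72.13 mm
Ȳ = 601666.67 / 13537.50 = 44.44 mm

X̄ = 72.13 mm, Ȳ = 44.44 mm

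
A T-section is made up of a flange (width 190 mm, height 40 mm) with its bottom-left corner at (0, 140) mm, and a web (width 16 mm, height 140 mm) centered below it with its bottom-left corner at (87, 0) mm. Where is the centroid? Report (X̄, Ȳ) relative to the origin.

X̄ = 95.00 mm, Ȳ = 139.51 mm

web: A = 16 × 140 = 2240.00, centroid at (95.00, 70.00).
flange: A = 190 × 40 = 7600.00, centroid at (95.00, 160.00).
ΣA = 9840.00 mm²
ΣAX̄ = (2240.00)(95.00) + (7600.00)(95.00) = 934800.00 mm³
ΣAȲ = (2240.00)(70.00) + (7600.00)(160.00) = 1372800.00 mm³
X̄ = 934800.00 / 9840.00 = 95.00 mm
Ȳ = 1372800.00 / 9840.00 = 139.51 mm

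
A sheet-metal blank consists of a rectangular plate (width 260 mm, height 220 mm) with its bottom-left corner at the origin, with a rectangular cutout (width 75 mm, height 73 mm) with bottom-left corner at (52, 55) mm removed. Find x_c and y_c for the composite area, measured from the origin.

plate: A = 260 × 220 = 57200.00, centroid at (130.00, 110.00).
hole: A = −(75 × 73) = -5475.00, centroid at (89.50, 91.50).
ΣA = 51725.00 mm², ΣAx_c = 6945987.50 mm³, ΣAy_c = 5791037.50 mm³.
x_c = 6945987.50/51725.00 = 134.29 mm; y_c = 5791037.50/51725.00 = 111.96 mm.

x_c = 134.29 mm, y_c = 111.96 mm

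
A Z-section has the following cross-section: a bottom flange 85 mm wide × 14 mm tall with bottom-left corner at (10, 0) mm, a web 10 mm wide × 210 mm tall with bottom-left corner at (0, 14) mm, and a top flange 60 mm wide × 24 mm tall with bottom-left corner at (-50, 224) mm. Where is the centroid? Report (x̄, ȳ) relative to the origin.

Part | A | x̄ᵢ | ȳᵢ | A·x̄ᵢ | A·ȳᵢ
bottom flange | 1190.00 | 52.50 | 7.00 | 62475.00 | 8330.00
web | 2100.00 | 5.00 | 119.00 | 10500.00 | 249900.00
top flange | 1440.00 | -20.00 | 236.00 | -28800.00 | 339840.00
Σ | 4730.00 |  |  | 44175.00 | 598070.00
x̄ = 44175.00 / 4730.00 = 9.34 mm
ȳ = 598070.00 / 4730.00 = 126.44 mm

x̄ = 9.34 mm, ȳ = 126.44 mm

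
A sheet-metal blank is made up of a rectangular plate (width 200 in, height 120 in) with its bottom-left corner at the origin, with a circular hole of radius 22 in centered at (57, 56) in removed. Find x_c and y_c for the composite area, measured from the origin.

x_c = 102.91 in, y_c = 60.27 in

plate: A = 200 × 120 = 24000.00, centroid at (100.00, 60.00).
hole: A = −π·22² = -1520.53, centroid at (57.00, 56.00).
ΣA = 22479.47 in²
ΣAx_c = (24000.00)(100.00) + (-1520.53)(57.00) = 2313329.74 in³
ΣAy_c = (24000.00)(60.00) + (-1520.53)(56.00) = 1354850.27 in³
x_c = 2313329.74 / 22479.47 = 102.91 in
y_c = 1354850.27 / 22479.47 = 60.27 in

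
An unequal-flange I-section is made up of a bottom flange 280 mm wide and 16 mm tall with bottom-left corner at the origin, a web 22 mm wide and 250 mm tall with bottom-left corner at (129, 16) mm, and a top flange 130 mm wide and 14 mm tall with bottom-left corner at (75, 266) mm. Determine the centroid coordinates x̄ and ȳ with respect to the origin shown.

bottom flange: A = 280 × 16 = 4480.00, centroid at (140.00, 8.00).
web: A = 22 × 250 = 5500.00, centroid at (140.00, 141.00).
top flange: A = 130 × 14 = 1820.00, centroid at (140.00, 273.00).
ΣA = 11800.00 mm², ΣAx̄ = 1652000.00 mm³, ΣAȳ = 1308200.00 mm³.
x̄ = 1652000.00/11800.00 = 140.00 mm; ȳ = 1308200.00/11800.00 = 110.86 mm.

x̄ = 140.00 mm, ȳ = 110.86 mm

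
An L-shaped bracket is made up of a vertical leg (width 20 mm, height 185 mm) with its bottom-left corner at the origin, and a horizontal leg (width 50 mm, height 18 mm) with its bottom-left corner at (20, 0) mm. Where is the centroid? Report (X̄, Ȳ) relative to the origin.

vertical leg: A = 20 × 185 = 3700.00, centroid at (10.00, 92.50).
horizontal leg: A = 50 × 18 = 900.00, centroid at (45.00, 9.00).
ΣA = 4600.00 mm², ΣAX̄ = 77500.00 mm³, ΣAȲ = 350350.00 mm³.
X̄ = 77500.00/4600.00 = 16.85 mm; Ȳ = 350350.00/4600.00 = 76.16 mm.

X̄ = 16.85 mm, Ȳ = 76.16 mm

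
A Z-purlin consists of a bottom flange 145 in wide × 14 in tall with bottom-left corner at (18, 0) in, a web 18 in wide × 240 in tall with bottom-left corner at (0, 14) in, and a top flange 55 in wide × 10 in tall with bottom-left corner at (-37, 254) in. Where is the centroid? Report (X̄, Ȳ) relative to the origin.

X̄ = 31.50 in, Ȳ = 106.60 in

Part | A | x̄ᵢ | ȳᵢ | A·x̄ᵢ | A·ȳᵢ
bottom flange | 2030.00 | 90.50 | 7.00 | 183715.00 | 14210.00
web | 4320.00 | 9.00 | 134.00 | 38880.00 | 578880.00
top flange | 550.00 | -9.50 | 259.00 | -5225.00 | 142450.00
Σ | 6900.00 |  |  | 217370.00 | 735540.00
X̄ = 217370.00 / 6900.00 = 31.50 in
Ȳ = 735540.00 / 6900.00 = 106.60 in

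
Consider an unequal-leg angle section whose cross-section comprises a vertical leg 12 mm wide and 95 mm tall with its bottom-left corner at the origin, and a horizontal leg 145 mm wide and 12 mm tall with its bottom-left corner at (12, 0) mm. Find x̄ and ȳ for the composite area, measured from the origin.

x̄ = 53.43 mm, ȳ = 22.43 mm

vertical leg: A = 12 × 95 = 1140.00, centroid at (6.00, 47.50).
horizontal leg: A = 145 × 12 = 1740.00, centroid at (84.50, 6.00).
ΣA = 2880.00 mm², ΣAx̄ = 153870.00 mm³, ΣAȳ = 64590.00 mm³.
x̄ = 153870.00/2880.00 = 53.43 mm; ȳ = 64590.00/2880.00 = 22.43 mm.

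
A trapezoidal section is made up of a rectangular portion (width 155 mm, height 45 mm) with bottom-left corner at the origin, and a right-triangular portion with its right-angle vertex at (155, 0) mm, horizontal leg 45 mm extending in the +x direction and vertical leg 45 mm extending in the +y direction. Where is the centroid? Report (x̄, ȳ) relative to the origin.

rectangular portion: A = 155 × 45 = 6975.00, centroid at (77.50, 22.50).
triangular portion: A = ½·45·45 = 1012.50, centroid at (170.00, 15.00).
ΣA = 7987.50 mm²
ΣAx̄ = (6975.00)(77.50) + (1012.50)(170.00) = 712687.50 mm³
ΣAȳ = (6975.00)(22.50) + (1012.50)(15.00) = 172125.00 mm³
x̄ = 712687.50 / 7987.50 = 89.23 mm
ȳ = 172125.00 / 7987.50 = 21.55 mm

x̄ = 89.23 mm, ȳ = 21.55 mm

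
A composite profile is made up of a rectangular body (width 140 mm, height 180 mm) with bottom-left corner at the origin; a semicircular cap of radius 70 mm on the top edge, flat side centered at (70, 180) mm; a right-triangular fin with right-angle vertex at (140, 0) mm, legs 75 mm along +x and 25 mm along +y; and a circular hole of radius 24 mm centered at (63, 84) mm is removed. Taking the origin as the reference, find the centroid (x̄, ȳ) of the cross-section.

x̄ = 73.18 mm, ȳ = 116.72 mm

rectangular body: A = 140 × 180 = 25200.00, centroid at (70.00, 90.00).
semicircular top: A = ½π·70² = 7696.90, centroid at (70.00, 209.71).
triangular fin: A = ½·75·25 = 937.50, centroid at (165.00, 8.33).
hole: A = −π·24² = -1809.56, centroid at (63.00, 84.00).
ΣA = 32024.84 mm², ΣAx̄ = 2343468.53 mm³, ΣAȳ = 3737918.71 mm³.
x̄ = 2343468.53/32024.84 = 73.18 mm; ȳ = 3737918.71/32024.84 = 116.72 mm.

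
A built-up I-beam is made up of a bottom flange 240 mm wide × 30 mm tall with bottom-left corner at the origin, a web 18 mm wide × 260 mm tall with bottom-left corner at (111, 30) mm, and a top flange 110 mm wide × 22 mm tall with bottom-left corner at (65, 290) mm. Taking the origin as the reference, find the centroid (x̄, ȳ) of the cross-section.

bottom flange: A = 240 × 30 = 7200.00, centroid at (120.00, 15.00).
web: A = 18 × 260 = 4680.00, centroid at (120.00, 160.00).
top flange: A = 110 × 22 = 2420.00, centroid at (120.00, 301.00).
ΣA = 14300.00 mm²
ΣAx̄ = (7200.00)(120.00) + (4680.00)(120.00) + (2420.00)(120.00) = 1716000.00 mm³
ΣAȳ = (7200.00)(15.00) + (4680.00)(160.00) + (2420.00)(301.00) = 1585220.00 mm³
x̄ = 1716000.00 / 14300.00 = 120.00 mm
ȳ = 1585220.00 / 14300.00 = 110.85 mm

x̄ = 120.00 mm, ȳ = 110.85 mm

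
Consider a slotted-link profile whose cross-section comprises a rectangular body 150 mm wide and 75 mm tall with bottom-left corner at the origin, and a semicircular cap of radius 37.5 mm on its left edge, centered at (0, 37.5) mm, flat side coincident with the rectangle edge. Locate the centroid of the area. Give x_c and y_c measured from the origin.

rectangular body: A = 150 × 75 = 11250.00, centroid at (75.00, 37.50).
semicircular end: A = ½π·37.5² = 2208.93, centroid at (-15.92, 37.50).
ΣA = 13458.93 mm²
ΣAx_c = (11250.00)(75.00) + (2208.93)(-15.92) = 808593.75 mm³
ΣAy_c = (11250.00)(37.50) + (2208.93)(37.50) = 504709.96 mm³
x_c = 808593.75 / 13458.93 = 60.08 mm
y_c = 504709.96 / 13458.93 = 37.50 mm

x_c = 60.08 mm, y_c = 37.50 mm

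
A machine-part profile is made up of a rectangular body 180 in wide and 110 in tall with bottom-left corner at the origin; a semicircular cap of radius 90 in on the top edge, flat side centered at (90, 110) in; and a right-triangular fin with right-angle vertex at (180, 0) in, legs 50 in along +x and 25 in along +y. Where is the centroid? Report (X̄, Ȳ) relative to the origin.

X̄ = 92.01 in, Ȳ = 89.89 in

rectangular body: A = 180 × 110 = 19800.00, centroid at (90.00, 55.00).
semicircular top: A = ½π·90² = 12723.45, centroid at (90.00, 148.20).
triangular fin: A = ½·50·25 = 625.00, centroid at (196.67, 8.33).
ΣA = 33148.45 in²
ΣAX̄ = (19800.00)(90.00) + (12723.45)(90.00) + (625.00)(196.67) = 3050027.19 in³
ΣAȲ = (19800.00)(55.00) + (12723.45)(148.20) + (625.00)(8.33) = 2979787.86 in³
X̄ = 3050027.19 / 33148.45 = 92.01 in
Ȳ = 2979787.86 / 33148.45 = 89.89 in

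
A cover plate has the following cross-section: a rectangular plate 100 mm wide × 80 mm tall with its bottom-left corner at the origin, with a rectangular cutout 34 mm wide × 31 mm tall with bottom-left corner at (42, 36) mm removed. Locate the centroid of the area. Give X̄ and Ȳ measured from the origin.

X̄ = 48.63 mm, Ȳ = 38.25 mm

Part | A | x̄ᵢ | ȳᵢ | A·x̄ᵢ | A·ȳᵢ
plate | 8000.00 | 50.00 | 40.00 | 400000.00 | 320000.00
hole | -1054.00 | 59.00 | 51.50 | -62186.00 | -54281.00
Σ | 6946.00 |  |  | 337814.00 | 265719.00
X̄ = 337814.00 / 6946.00 = 48.63 mm
Ȳ = 265719.00 / 6946.00 = 38.25 mm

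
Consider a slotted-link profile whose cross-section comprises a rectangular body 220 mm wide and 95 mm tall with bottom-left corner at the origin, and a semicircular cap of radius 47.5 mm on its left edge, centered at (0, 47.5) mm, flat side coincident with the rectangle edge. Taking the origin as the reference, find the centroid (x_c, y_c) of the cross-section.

x_c = 91.13 mm, y_c = 47.50 mm

rectangular body: A = 220 × 95 = 20900.00, centroid at (110.00, 47.50).
semicircular end: A = ½π·47.5² = 3544.11, centroid at (-20.16, 47.50).
ΣA = 24444.11 mm²
ΣAx_c = (20900.00)(110.00) + (3544.11)(-20.16) = 2227552.08 mm³
ΣAy_c = (20900.00)(47.50) + (3544.11)(47.50) = 1161095.19 mm³
x_c = 2227552.08 / 24444.11 = 91.13 mm
y_c = 1161095.19 / 24444.11 = 47.50 mm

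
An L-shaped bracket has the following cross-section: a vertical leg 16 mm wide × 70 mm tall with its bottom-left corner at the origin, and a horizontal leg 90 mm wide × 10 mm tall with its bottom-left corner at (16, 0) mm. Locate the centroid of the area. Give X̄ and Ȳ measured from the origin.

X̄ = 31.61 mm, Ȳ = 21.63 mm

vertical leg: A = 16 × 70 = 1120.00, centroid at (8.00, 35.00).
horizontal leg: A = 90 × 10 = 900.00, centroid at (61.00, 5.00).
ΣA = 2020.00 mm²
ΣAX̄ = (1120.00)(8.00) + (900.00)(61.00) = 63860.00 mm³
ΣAȲ = (1120.00)(35.00) + (900.00)(5.00) = 43700.00 mm³
X̄ = 63860.00 / 2020.00 = 31.61 mm
Ȳ = 43700.00 / 2020.00 = 21.63 mm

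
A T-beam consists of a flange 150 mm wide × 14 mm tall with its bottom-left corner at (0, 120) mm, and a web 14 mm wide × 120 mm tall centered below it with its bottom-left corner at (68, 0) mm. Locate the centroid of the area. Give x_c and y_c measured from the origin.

Part | A | x̄ᵢ | ȳᵢ | A·x̄ᵢ | A·ȳᵢ
web | 1680.00 | 75.00 | 60.00 | 126000.00 | 100800.00
flange | 2100.00 | 75.00 | 127.00 | 157500.00 | 266700.00
Σ | 3780.00 |  |  | 283500.00 | 367500.00
x_c = 283500.00 / 3780.00 = 75.00 mm
y_c = 367500.00 / 3780.00 = 97.22 mm

x_c = 75.00 mm, y_c = 97.22 mm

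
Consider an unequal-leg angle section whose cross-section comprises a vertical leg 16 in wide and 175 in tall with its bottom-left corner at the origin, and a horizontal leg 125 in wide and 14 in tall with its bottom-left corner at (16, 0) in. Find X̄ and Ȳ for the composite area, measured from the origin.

X̄ = 35.12 in, Ȳ = 56.54 in

vertical leg: A = 16 × 175 = 2800.00, centroid at (8.00, 87.50).
horizontal leg: A = 125 × 14 = 1750.00, centroid at (78.50, 7.00).
ΣA = 4550.00 in²
ΣAX̄ = (2800.00)(8.00) + (1750.00)(78.50) = 159775.00 in³
ΣAȲ = (2800.00)(87.50) + (1750.00)(7.00) = 257250.00 in³
X̄ = 159775.00 / 4550.00 = 35.12 in
Ȳ = 257250.00 / 4550.00 = 56.54 in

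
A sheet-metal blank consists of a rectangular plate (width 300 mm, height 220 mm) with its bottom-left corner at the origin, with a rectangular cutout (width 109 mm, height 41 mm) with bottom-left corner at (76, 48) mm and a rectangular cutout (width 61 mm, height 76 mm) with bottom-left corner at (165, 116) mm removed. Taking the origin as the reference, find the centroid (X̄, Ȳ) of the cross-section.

Part | A | x̄ᵢ | ȳᵢ | A·x̄ᵢ | A·ȳᵢ
plate | 66000.00 | 150.00 | 110.00 | 9900000.00 | 7260000.00
hole 1 | -4469.00 | 130.50 | 68.50 | -583204.50 | -306126.50
hole 2 | -4636.00 | 195.50 | 154.00 | -906338.00 | -713944.00
Σ | 56895.00 |  |  | 8410457.50 | 6239929.50
X̄ = 8410457.50 / 56895.00 = 147.82 mm
Ȳ = 6239929.50 / 56895.00 = 109.67 mm

X̄ = 147.82 mm, Ȳ = 109.67 mm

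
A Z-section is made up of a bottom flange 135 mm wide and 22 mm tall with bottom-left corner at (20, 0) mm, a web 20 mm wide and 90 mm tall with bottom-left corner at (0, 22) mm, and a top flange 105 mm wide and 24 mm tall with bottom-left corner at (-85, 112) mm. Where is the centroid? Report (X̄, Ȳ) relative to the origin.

X̄ = 26.88 mm, Ȳ = 63.89 mm

bottom flange: A = 135 × 22 = 2970.00, centroid at (87.50, 11.00).
web: A = 20 × 90 = 1800.00, centroid at (10.00, 67.00).
top flange: A = 105 × 24 = 2520.00, centroid at (-32.50, 124.00).
ΣA = 7290.00 mm², ΣAX̄ = 195975.00 mm³, ΣAȲ = 465750.00 mm³.
X̄ = 195975.00/7290.00 = 26.88 mm; Ȳ = 465750.00/7290.00 = 63.89 mm.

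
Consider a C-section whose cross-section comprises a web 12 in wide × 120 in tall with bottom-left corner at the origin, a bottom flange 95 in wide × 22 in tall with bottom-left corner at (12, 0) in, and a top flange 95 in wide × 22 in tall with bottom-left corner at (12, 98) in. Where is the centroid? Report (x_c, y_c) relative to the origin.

x_c = 45.79 in, y_c = 60.00 in

web: A = 12 × 120 = 1440.00, centroid at (6.00, 60.00).
bottom flange: A = 95 × 22 = 2090.00, centroid at (59.50, 11.00).
top flange: A = 95 × 22 = 2090.00, centroid at (59.50, 109.00).
ΣA = 5620.00 in²
ΣAx_c = (1440.00)(6.00) + (2090.00)(59.50) + (2090.00)(59.50) = 257350.00 in³
ΣAy_c = (1440.00)(60.00) + (2090.00)(11.00) + (2090.00)(109.00) = 337200.00 in³
x_c = 257350.00 / 5620.00 = 45.79 in
y_c = 337200.00 / 5620.00 = 60.00 in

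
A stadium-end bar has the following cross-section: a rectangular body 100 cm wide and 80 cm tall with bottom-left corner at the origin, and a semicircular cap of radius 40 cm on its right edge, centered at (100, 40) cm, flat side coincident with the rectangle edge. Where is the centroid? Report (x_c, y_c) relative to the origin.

x_c = 66.01 cm, y_c = 40.00 cm

rectangular body: A = 100 × 80 = 8000.00, centroid at (50.00, 40.00).
semicircular end: A = ½π·40² = 2513.27, centroid at (116.98, 40.00).
ΣA = 10513.27 cm²
ΣAx_c = (8000.00)(50.00) + (2513.27)(116.98) = 693994.08 cm³
ΣAy_c = (8000.00)(40.00) + (2513.27)(40.00) = 420530.96 cm³
x_c = 693994.08 / 10513.27 = 66.01 cm
y_c = 420530.96 / 10513.27 = 40.00 cm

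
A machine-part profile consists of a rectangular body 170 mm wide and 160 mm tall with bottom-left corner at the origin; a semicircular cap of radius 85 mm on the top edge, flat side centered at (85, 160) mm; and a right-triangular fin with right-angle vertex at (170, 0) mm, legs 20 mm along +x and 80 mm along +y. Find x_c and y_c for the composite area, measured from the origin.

x_c = 86.86 mm, y_c = 112.39 mm

rectangular body: A = 170 × 160 = 27200.00, centroid at (85.00, 80.00).
semicircular top: A = ½π·85² = 11349.00, centroid at (85.00, 196.08).
triangular fin: A = ½·20·80 = 800.00, centroid at (176.67, 26.67).
ΣA = 39349.00 mm², ΣAx_c = 3417998.63 mm³, ΣAy_c = 4422590.55 mm³.
x_c = 3417998.63/39349.00 = 86.86 mm; y_c = 4422590.55/39349.00 = 112.39 mm.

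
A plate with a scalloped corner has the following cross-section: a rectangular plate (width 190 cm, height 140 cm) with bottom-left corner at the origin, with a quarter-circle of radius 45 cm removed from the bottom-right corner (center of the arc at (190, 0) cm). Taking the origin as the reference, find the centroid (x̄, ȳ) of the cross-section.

plate: A = 190 × 140 = 26600.00, centroid at (95.00, 70.00).
removed quarter-circle: A = −¼π·45² = -1590.43, centroid at (170.90, 19.10).
ΣA = 25009.57 cm², ΣAx̄ = 2255193.06 cm³, ΣAȳ = 1831625.00 cm³.
x̄ = 2255193.06/25009.57 = 90.17 cm; ȳ = 1831625.00/25009.57 = 73.24 cm.

x̄ = 90.17 cm, ȳ = 73.24 cm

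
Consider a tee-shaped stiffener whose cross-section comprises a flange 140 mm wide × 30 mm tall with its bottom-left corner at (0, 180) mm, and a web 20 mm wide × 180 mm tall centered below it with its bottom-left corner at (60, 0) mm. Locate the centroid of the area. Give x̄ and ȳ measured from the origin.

x̄ = 70.00 mm, ȳ = 146.54 mm

web: A = 20 × 180 = 3600.00, centroid at (70.00, 90.00).
flange: A = 140 × 30 = 4200.00, centroid at (70.00, 195.00).
ΣA = 7800.00 mm², ΣAx̄ = 546000.00 mm³, ΣAȳ = 1143000.00 mm³.
x̄ = 546000.00/7800.00 = 70.00 mm; ȳ = 1143000.00/7800.00 = 146.54 mm.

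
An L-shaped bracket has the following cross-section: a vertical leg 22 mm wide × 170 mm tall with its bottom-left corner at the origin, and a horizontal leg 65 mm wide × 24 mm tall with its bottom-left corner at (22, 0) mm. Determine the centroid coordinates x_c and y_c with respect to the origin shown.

vertical leg: A = 22 × 170 = 3740.00, centroid at (11.00, 85.00).
horizontal leg: A = 65 × 24 = 1560.00, centroid at (54.50, 12.00).
ΣA = 5300.00 mm², ΣAx_c = 126160.00 mm³, ΣAy_c = 336620.00 mm³.
x_c = 126160.00/5300.00 = 23.80 mm; y_c = 336620.00/5300.00 = 63.51 mm.

x_c = 23.80 mm, y_c = 63.51 mm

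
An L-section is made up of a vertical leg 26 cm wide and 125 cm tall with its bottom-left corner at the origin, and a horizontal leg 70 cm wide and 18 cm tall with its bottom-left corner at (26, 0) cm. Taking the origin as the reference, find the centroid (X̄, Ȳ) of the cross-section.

vertical leg: A = 26 × 125 = 3250.00, centroid at (13.00, 62.50).
horizontal leg: A = 70 × 18 = 1260.00, centroid at (61.00, 9.00).
ΣA = 4510.00 cm², ΣAX̄ = 119110.00 cm³, ΣAȲ = 214465.00 cm³.
X̄ = 119110.00/4510.00 = 26.41 cm; Ȳ = 214465.00/4510.00 = 47.55 cm.

X̄ = 26.41 cm, Ȳ = 47.55 cm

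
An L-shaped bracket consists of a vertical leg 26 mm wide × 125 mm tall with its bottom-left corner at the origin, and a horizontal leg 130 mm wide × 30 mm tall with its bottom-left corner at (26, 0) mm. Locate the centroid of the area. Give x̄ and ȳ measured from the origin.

vertical leg: A = 26 × 125 = 3250.00, centroid at (13.00, 62.50).
horizontal leg: A = 130 × 30 = 3900.00, centroid at (91.00, 15.00).
ΣA = 7150.00 mm²
ΣAx̄ = (3250.00)(13.00) + (3900.00)(91.00) = 397150.00 mm³
ΣAȳ = (3250.00)(62.50) + (3900.00)(15.00) = 261625.00 mm³
x̄ = 397150.00 / 7150.00 = 55.55 mm
ȳ = 261625.00 / 7150.00 = 36.59 mm

x̄ = 55.55 mm, ȳ = 36.59 mm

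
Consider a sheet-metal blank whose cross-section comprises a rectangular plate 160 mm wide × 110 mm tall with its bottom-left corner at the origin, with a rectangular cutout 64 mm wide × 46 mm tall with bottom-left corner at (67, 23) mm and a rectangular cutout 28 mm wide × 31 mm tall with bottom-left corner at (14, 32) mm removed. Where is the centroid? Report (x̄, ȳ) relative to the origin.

x̄ = 79.22 mm, ȳ = 57.39 mm

plate: A = 160 × 110 = 17600.00, centroid at (80.00, 55.00).
hole 1: A = −(64 × 46) = -2944.00, centroid at (99.00, 46.00).
hole 2: A = −(28 × 31) = -868.00, centroid at (28.00, 47.50).
ΣA = 13788.00 mm²
ΣAx̄ = (17600.00)(80.00) + (-2944.00)(99.00) + (-868.00)(28.00) = 1092240.00 mm³
ΣAȳ = (17600.00)(55.00) + (-2944.00)(46.00) + (-868.00)(47.50) = 791346.00 mm³
x̄ = 1092240.00 / 13788.00 = 79.22 mm
ȳ = 791346.00 / 13788.00 = 57.39 mm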